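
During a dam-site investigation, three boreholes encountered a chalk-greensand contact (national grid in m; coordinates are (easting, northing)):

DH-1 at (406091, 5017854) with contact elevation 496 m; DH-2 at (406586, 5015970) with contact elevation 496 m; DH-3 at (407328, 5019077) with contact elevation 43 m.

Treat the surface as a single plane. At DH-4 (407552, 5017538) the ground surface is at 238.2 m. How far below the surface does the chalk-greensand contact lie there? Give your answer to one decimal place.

Two edge vectors: DH-1→DH-2 = (495, -1884, 0), DH-1→DH-3 = (1237, 1223, -453).
Normal n = (DH-1→DH-2) × (DH-1→DH-3) = (853452, 224235, 2935893).
So ∂z/∂E = −n_x/n_z = −0.290695880 and ∂z/∂N = −n_y/n_z = −0.076377102.
Intercept c from DH-1: 496 + 118048.98 + 383249.15 = 501794.13.
At (407552, 5017538): z_contact = −118473.69 − 383225.01 + 501794.13 = 95.43 m.
Depth below ground = 238.2 − 95.43 = 142.8 m.

142.8 m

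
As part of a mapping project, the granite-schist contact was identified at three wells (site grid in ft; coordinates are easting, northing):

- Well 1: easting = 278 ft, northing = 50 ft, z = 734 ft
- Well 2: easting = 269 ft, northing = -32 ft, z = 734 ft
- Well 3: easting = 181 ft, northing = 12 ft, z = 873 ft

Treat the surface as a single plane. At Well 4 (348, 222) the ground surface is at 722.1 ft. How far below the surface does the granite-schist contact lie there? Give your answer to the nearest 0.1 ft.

64.6 ft

Let the plane be z = a·easting + b·northing + c.
Well 2−Well 1: −9a − 82b = 0;  Well 3−Well 1: −97a − 38b = 139.
Solving gives a = −1.49737, b = 0.16435.
Then c = 734 − a·278 − b·50 = 1142.05.
At (348, 222): z_contact = −521.09 + 36.48 + 1142.05 = 657.45 ft.
Depth below ground = 722.1 − 657.45 = 64.6 ft.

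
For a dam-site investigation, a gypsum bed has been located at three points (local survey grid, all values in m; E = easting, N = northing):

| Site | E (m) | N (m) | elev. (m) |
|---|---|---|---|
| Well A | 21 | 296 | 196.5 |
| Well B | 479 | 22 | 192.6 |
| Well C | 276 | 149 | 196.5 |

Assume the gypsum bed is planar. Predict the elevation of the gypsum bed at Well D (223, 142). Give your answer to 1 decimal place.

181.8 m

Let the plane be z = a·E + b·N + c.
Well B−Well A: 458a − 274b = −3.9;  Well C−Well A: 255a − 147b = 0.
Solving gives a = 0.22535, b = 0.39092.
Then c = 196.5 − a·21 − b·296 = 76.06.
At (223, 142): z = 50.3 + 55.5 + 76.06 = 181.8 m.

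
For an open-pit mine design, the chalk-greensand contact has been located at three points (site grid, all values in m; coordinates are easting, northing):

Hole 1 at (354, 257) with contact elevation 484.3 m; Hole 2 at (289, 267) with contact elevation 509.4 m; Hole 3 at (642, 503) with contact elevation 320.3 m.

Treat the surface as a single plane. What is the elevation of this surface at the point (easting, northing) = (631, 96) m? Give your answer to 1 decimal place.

Two edge vectors: Hole 1→Hole 2 = (-65, 10, 25.1), Hole 1→Hole 3 = (288, 246, -164).
Normal n = (Hole 1→Hole 2) × (Hole 1→Hole 3) = (-7814.6, -3431.2, -18870).
So ∂z/∂easting = −n_x/n_z = −0.41413 and ∂z/∂northing = −n_y/n_z = −0.18183.
Intercept c from Hole 1: 484.3 + 146.60 + 46.73 = 677.63.
At (631, 96): z = −261.3 − 17.5 + 677.63 = 398.9 m.

398.9 m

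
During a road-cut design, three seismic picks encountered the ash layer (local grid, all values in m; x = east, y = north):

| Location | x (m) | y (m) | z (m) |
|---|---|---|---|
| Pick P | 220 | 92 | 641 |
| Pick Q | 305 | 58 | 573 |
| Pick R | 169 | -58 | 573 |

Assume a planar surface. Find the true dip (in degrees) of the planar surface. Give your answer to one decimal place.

40.0°

Let the plane be z = a·x + b·y + c.
Pick Q−Pick P: 85a − 34b = −68;  Pick R−Pick P: −51a − 150b = −68.
Solving gives a = −0.54460, b = 0.63850.
Gradient magnitude |∇z| = √(a² + b²) = √(0.29659 + 0.40768) = 0.83921.
True dip = arctan(0.83921) = 40.0°, dipping toward SE (azimuth ≈ 140°).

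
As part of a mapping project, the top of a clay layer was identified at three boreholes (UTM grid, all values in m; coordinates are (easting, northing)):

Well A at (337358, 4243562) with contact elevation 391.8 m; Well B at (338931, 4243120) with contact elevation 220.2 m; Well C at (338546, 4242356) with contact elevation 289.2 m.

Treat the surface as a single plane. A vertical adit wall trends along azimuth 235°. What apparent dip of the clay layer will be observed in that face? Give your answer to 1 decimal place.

6.5°

Two edge vectors: Well A→Well B = (1573, -442, -171.6), Well A→Well C = (1188, -1206, -102.6).
Normal n = (Well A→Well B) × (Well A→Well C) = (-161600.4, -42471, -1371942).
So ∂z/∂E = −n_x/n_z = −0.11779 and ∂z/∂N = −n_y/n_z = −0.03096.
Unit vector along 235° is (sin 235°, cos 235°) = (-0.8192, -0.5736).
Slope in that direction = a·(-0.8192) + b·(-0.5736) = 0.11424.
Apparent dip = arctan|0.11424| = 6.5° (true dip is 6.9°, so apparent ≤ true as expected).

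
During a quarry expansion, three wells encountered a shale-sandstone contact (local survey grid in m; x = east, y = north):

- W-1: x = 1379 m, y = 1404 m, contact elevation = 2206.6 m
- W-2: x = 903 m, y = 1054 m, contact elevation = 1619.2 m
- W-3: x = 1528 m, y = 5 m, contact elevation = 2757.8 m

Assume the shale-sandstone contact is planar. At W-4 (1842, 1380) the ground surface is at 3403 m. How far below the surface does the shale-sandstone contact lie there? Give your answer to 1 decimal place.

536.3 m

Let the plane be z = a·x + b·y + c.
W-2−W-1: −476a − 350b = −587.4;  W-3−W-1: 149a − 1399b = 551.2.
Solving gives a = 1.413075, b = −0.243497.
Then c = 2206.6 − a·1379 − b·1404 = 599.84.
At (1842, 1380): z_contact = 2602.88 − 336.03 + 599.84 = 2866.70 m.
Depth below ground = 3403 − 2866.70 = 536.3 m.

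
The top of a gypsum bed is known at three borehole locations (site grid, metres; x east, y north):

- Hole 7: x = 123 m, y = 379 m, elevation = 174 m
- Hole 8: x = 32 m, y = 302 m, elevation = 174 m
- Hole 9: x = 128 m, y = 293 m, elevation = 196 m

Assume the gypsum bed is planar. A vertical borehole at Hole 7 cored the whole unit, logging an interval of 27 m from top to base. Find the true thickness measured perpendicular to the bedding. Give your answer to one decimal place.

25.7 m

Let the plane be z = a·x + b·y + c.
Hole 8−Hole 7: −91a − 77b = 0;  Hole 9−Hole 7: 5a − 86b = 22.
Solving gives a = 0.20631, b = −0.24382.
|∇z| = √(a²+b²) = 0.31939, so dip δ = arctan(0.31939) = 17.71°.
True thickness = vertical thickness × cos δ = 27 × cos 17.71° = 25.7 m.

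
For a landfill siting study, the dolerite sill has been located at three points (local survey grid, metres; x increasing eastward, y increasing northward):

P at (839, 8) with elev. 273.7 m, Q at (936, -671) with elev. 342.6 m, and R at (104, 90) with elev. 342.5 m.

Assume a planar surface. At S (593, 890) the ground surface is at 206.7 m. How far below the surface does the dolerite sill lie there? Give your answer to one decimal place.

9.7 m

Two edge vectors: P→Q = (97, -679, 68.9), P→R = (-735, 82, 68.8).
Normal n = (P→Q) × (P→R) = (-52365, -57315.1, -491111).
So ∂z/∂x = −n_x/n_z = −0.10663 and ∂z/∂y = −n_y/n_z = −0.11670.
Intercept c from P: 273.7 + 89.46 + 0.93 = 364.09.
At (593, 890): z_contact = −63.23 − 103.87 + 364.09 = 197.00 m.
Depth below ground = 206.7 − 197.00 = 9.7 m.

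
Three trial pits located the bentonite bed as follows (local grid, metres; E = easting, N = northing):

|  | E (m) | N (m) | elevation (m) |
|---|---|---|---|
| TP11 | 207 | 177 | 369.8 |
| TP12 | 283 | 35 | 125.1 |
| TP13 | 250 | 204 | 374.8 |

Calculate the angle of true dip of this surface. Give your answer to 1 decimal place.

56.6°

Let the plane be z = a·E + b·N + c.
TP12−TP11: 76a − 142b = −244.7;  TP13−TP11: 43a + 27b = 5.
Solving gives a = −0.72284, b = 1.33637.
Gradient magnitude |∇z| = √(a² + b²) = √(0.52249 + 1.78588) = 1.51933.
True dip = arctan(1.51933) = 56.6°, dipping toward SSE (azimuth ≈ 152°).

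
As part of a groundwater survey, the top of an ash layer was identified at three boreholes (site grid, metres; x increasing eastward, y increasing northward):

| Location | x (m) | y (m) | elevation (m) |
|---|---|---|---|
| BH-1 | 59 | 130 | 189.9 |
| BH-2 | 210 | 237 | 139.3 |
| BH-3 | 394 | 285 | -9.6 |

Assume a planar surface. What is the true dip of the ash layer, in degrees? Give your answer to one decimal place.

56.6°

Let the plane be z = a·x + b·y + c.
BH-2−BH-1: 151a + 107b = −50.6;  BH-3−BH-1: 335a + 155b = −199.5.
Solving gives a = −1.08549, b = 1.05896.
Gradient magnitude |∇z| = √(a² + b²) = √(1.17829 + 1.12140) = 1.51647.
True dip = arctan(1.51647) = 56.6°, dipping toward SE (azimuth ≈ 134°).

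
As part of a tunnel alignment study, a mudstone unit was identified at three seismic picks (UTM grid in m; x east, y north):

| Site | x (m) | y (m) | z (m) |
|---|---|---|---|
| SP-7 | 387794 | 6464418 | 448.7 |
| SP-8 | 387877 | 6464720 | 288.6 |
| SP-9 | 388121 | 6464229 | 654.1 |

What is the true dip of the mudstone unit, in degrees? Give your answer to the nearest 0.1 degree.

33.7°

Two edge vectors: SP-7→SP-8 = (83, 302, -160.1), SP-7→SP-9 = (327, -189, 205.4).
Normal n = (SP-7→SP-8) × (SP-7→SP-9) = (31771.9, -69400.9, -114441).
So ∂z/∂x = −n_x/n_z = 0.27763 and ∂z/∂y = −n_y/n_z = −0.60643.
Gradient magnitude |∇z| = √(a² + b²) = √(0.07708 + 0.36776) = 0.66696.
True dip = arctan(0.66696) = 33.7°, dipping toward NNW (azimuth ≈ 335°).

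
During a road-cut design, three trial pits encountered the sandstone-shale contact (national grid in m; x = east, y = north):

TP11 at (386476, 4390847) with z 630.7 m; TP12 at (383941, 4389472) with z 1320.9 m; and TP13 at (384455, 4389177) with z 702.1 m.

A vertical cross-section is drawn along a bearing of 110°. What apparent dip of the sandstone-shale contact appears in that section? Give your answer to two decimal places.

Let the plane be z = a·x + b·y + c.
TP12−TP11: −2535a − 1375b = 690.2;  TP13−TP11: −2021a − 1670b = 71.4.
Solving gives a = −0.72493, b = 0.83454.
Unit vector along 110° is (sin 110°, cos 110°) = (0.9397, -0.3420).
Slope in that direction = a·(0.9397) + b·(-0.3420) = −0.96664.
Apparent dip = arctan|0.96664| = 44.03° (true dip is 47.9°, so apparent ≤ true as expected).

44.03°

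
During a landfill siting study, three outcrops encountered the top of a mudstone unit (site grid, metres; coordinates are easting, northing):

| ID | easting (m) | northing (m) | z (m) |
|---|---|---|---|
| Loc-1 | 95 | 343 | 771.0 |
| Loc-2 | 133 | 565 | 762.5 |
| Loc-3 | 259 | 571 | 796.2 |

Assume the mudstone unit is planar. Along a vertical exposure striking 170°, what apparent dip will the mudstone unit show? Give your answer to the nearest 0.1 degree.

7.4°

Two edge vectors: Loc-1→Loc-2 = (38, 222, -8.5), Loc-1→Loc-3 = (164, 228, 25.2).
Normal n = (Loc-1→Loc-2) × (Loc-1→Loc-3) = (7532.4, -2351.6, -27744).
So ∂z/∂easting = −n_x/n_z = 0.27150 and ∂z/∂northing = −n_y/n_z = −0.08476.
Unit vector along 170° is (sin 170°, cos 170°) = (0.1736, -0.9848).
Slope in that direction = a·(0.1736) + b·(-0.9848) = 0.13062.
Apparent dip = arctan|0.13062| = 7.4° (true dip is 15.9°, so apparent ≤ true as expected).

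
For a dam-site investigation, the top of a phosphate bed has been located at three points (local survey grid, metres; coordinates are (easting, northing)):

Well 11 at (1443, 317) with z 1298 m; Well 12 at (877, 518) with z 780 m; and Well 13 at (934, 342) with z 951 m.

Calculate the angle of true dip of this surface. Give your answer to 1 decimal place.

45.0°

Two edge vectors: Well 11→Well 12 = (-566, 201, -518), Well 11→Well 13 = (-509, 25, -347).
Normal n = (Well 11→Well 12) × (Well 11→Well 13) = (-56797, 67260, 88159).
So ∂z/∂E = −n_x/n_z = 0.64426 and ∂z/∂N = −n_y/n_z = −0.76294.
Gradient magnitude |∇z| = √(a² + b²) = √(0.41507 + 0.58208) = 0.99857.
True dip = arctan(0.99857) = 45.0°, dipping toward NW (azimuth ≈ 320°).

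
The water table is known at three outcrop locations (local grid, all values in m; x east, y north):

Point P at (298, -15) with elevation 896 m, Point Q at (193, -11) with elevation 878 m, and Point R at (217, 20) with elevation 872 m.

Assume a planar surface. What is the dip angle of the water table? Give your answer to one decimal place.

19.5°

Let the plane be z = a·x + b·y + c.
Point Q−Point P: −105a + 4b = −18;  Point R−Point P: −81a + 35b = −24.
Solving gives a = 0.15936, b = −0.31692.
Gradient magnitude |∇z| = √(a² + b²) = √(0.02539 + 0.10044) = 0.35473.
True dip = arctan(0.35473) = 19.5°, dipping toward NNW (azimuth ≈ 333°).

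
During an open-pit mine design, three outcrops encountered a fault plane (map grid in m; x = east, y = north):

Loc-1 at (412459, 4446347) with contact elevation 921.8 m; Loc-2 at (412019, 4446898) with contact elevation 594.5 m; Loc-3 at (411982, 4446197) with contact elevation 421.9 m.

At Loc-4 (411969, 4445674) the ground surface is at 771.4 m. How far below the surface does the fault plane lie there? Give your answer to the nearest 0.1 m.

463.9 m

Let the plane be z = a·x + b·y + c.
Loc-2−Loc-1: −440a + 551b = −327.3;  Loc-3−Loc-1: −477a − 150b = −499.9.
Solving gives a = 0.986962445, b = 0.194126091.
Then c = 921.8 − a·412459 − b·4446347 = −1269311.70.
At (411969, 4445674): z_contact = 406597.93 + 863021.31 − 1269311.70 = 307.54 m.
Depth below ground = 771.4 − 307.54 = 463.9 m.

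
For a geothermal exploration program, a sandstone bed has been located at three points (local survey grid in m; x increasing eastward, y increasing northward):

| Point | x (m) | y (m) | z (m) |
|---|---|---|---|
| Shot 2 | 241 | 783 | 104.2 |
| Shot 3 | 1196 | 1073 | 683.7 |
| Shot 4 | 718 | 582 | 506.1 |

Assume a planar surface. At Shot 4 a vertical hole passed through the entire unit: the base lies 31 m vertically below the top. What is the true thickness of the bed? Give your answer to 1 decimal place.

24.5 m

Let the plane be z = a·x + b·y + c.
Shot 3−Shot 2: 955a + 290b = 579.5;  Shot 4−Shot 2: 477a − 201b = 401.9.
Solving gives a = 0.70554, b = −0.32515.
|∇z| = √(a²+b²) = 0.77686, so dip δ = arctan(0.77686) = 37.84°.
True thickness = vertical thickness × cos δ = 31 × cos 37.84° = 24.5 m.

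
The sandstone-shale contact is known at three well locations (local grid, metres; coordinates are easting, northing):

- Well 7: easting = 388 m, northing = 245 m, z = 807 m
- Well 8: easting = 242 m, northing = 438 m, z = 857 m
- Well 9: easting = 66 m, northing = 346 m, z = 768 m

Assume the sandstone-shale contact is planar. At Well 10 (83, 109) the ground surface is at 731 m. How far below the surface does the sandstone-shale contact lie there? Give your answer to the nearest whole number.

Two edge vectors: Well 7→Well 8 = (-146, 193, 50), Well 7→Well 9 = (-322, 101, -39).
Normal n = (Well 7→Well 8) × (Well 7→Well 9) = (-12577, -21794, 47400).
So ∂z/∂easting = −n_x/n_z = 0.26534 and ∂z/∂northing = −n_y/n_z = 0.45979.
Intercept c from Well 7: 807 − 102.95 − 112.65 = 591.40.
At (83, 109): z_contact = 22.0 + 50.1 + 591.40 = 663.5 m.
Depth below ground = 731 − 663.5 = 67 m.

67 m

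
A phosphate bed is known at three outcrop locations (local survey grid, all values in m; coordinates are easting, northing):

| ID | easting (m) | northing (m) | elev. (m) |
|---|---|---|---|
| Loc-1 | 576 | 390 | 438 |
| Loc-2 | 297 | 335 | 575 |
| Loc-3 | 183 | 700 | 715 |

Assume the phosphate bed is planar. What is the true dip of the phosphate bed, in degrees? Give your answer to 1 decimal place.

29.9°

Let the plane be z = a·easting + b·northing + c.
Loc-2−Loc-1: −279a − 55b = 137;  Loc-3−Loc-1: −393a + 310b = 277.
Solving gives a = −0.53379, b = 0.21684.
Gradient magnitude |∇z| = √(a² + b²) = √(0.28493 + 0.04702) = 0.57615.
True dip = arctan(0.57615) = 29.9°, dipping toward ESE (azimuth ≈ 112°).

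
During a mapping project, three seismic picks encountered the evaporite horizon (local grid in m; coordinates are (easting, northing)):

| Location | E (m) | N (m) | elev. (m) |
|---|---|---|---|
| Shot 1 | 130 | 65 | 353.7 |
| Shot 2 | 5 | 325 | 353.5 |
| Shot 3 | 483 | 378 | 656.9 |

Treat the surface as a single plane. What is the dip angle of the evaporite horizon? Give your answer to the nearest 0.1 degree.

Two edge vectors: Shot 1→Shot 2 = (-125, 260, -0.2), Shot 1→Shot 3 = (353, 313, 303.2).
Normal n = (Shot 1→Shot 2) × (Shot 1→Shot 3) = (78894.6, 37829.4, -130905).
So ∂z/∂E = −n_x/n_z = 0.60269 and ∂z/∂N = −n_y/n_z = 0.28898.
Gradient magnitude |∇z| = √(a² + b²) = √(0.36323 + 0.08351) = 0.66839.
True dip = arctan(0.66839) = 33.8°, dipping toward WSW (azimuth ≈ 244°).

33.8°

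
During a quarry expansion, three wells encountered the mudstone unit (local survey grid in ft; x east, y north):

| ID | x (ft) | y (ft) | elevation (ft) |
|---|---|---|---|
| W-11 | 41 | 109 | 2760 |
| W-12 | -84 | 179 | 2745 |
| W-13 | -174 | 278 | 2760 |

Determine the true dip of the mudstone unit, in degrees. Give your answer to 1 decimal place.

Two edge vectors: W-11→W-12 = (-125, 70, -15), W-11→W-13 = (-215, 169, 0).
Normal n = (W-11→W-12) × (W-11→W-13) = (2535, 3225, -6075).
So ∂z/∂x = −n_x/n_z = 0.41728 and ∂z/∂y = −n_y/n_z = 0.53086.
Gradient magnitude |∇z| = √(a² + b²) = √(0.17413 + 0.28182) = 0.67524.
True dip = arctan(0.67524) = 34.0°, dipping toward SW (azimuth ≈ 218°).

34.0°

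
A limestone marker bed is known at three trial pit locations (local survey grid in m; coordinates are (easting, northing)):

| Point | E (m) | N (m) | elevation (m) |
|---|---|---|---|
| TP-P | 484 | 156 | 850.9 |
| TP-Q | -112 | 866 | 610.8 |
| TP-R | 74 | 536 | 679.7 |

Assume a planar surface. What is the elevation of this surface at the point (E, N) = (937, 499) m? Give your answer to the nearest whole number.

Let the plane be z = a·E + b·N + c.
TP-Q−TP-P: −596a + 710b = −240.1;  TP-R−TP-P: −410a + 380b = −171.2.
Solving gives a = 0.46911, b = 0.05562.
Then c = 850.9 − a·484 − b·156 = 615.17.
At (937, 499): z = 439.6 + 27.8 + 615.17 = 1082.5 m.

1082 m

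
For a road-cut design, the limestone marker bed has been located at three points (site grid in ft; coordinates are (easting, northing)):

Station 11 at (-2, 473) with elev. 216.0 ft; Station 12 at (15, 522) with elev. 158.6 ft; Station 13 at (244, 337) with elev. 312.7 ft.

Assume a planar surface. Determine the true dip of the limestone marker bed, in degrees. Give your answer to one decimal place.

48.2°

Let the plane be z = a·E + b·N + c.
Station 12−Station 11: 17a + 49b = −57.4;  Station 13−Station 11: 246a − 136b = 96.7.
Solving gives a = −0.21357, b = −1.09733.
Gradient magnitude |∇z| = √(a² + b²) = √(0.04561 + 1.20414) = 1.11792.
True dip = arctan(1.11792) = 48.2°, dipping toward N (azimuth ≈ 011°).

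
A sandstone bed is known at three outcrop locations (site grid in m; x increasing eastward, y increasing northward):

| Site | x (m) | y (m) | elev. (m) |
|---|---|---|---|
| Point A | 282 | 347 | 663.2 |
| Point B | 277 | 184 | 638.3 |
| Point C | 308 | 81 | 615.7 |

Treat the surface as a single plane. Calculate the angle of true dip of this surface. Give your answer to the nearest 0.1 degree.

14.4°

Let the plane be z = a·x + b·y + c.
Point B−Point A: −5a − 163b = −24.9;  Point C−Point A: 26a − 266b = −47.5.
Solving gives a = −0.20099, b = 0.15893.
Gradient magnitude |∇z| = √(a² + b²) = √(0.04040 + 0.02526) = 0.25623.
True dip = arctan(0.25623) = 14.4°, dipping toward SE (azimuth ≈ 128°).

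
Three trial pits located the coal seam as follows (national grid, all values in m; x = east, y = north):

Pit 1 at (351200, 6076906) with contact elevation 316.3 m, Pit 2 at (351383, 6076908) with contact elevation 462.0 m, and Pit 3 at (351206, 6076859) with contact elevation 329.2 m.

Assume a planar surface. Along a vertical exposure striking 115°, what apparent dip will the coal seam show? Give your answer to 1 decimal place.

38.5°

Let the plane be z = a·x + b·y + c.
Pit 2−Pit 1: 183a + 2b = 145.7;  Pit 3−Pit 1: 6a − 47b = 12.9.
Solving gives a = 0.79806, b = −0.17259.
Unit vector along 115° is (sin 115°, cos 115°) = (0.9063, -0.4226).
Slope in that direction = a·(0.9063) + b·(-0.4226) = 0.79623.
Apparent dip = arctan|0.79623| = 38.5° (true dip is 39.2°, so apparent ≤ true as expected).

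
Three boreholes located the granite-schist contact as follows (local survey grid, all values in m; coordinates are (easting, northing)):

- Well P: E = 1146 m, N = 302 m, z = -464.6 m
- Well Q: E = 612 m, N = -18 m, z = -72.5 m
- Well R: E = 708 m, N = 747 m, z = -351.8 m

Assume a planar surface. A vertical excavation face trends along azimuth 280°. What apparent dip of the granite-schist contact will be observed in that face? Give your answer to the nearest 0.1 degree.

26.5°

Let the plane be z = a·E + b·N + c.
Well Q−Well P: −534a − 320b = 392.1;  Well R−Well P: −438a + 445b = 112.8.
Solving gives a = −0.55740, b = −0.29515.
Unit vector along 280° is (sin 280°, cos 280°) = (-0.9848, 0.1736).
Slope in that direction = a·(-0.9848) + b·(0.1736) = 0.49768.
Apparent dip = arctan|0.49768| = 26.5° (true dip is 32.2°, so apparent ≤ true as expected).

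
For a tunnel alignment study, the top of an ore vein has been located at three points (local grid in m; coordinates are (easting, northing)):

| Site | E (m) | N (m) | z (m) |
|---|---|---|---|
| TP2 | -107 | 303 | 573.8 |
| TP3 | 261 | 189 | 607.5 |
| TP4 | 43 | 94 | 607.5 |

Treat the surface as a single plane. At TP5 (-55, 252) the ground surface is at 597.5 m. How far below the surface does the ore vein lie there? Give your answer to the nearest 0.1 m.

Let the plane be z = a·E + b·N + c.
TP3−TP2: 368a − 114b = 33.7;  TP4−TP2: 150a − 209b = 33.7.
Solving gives a = 0.05353, b = −0.12283.
Then c = 573.8 − a·-107 − b·303 = 616.74.
At (-55, 252): z_contact = −2.94 − 30.95 + 616.74 = 582.85 m.
Depth below ground = 597.5 − 582.85 = 14.7 m.

14.7 m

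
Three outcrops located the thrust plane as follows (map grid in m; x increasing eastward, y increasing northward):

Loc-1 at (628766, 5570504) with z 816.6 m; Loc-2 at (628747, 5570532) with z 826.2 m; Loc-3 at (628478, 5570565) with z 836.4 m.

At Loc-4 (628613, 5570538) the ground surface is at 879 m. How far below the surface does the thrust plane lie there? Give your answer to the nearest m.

Let the plane be z = a·x + b·y + c.
Loc-2−Loc-1: −19a + 28b = 9.6;  Loc-3−Loc-1: −288a + 61b = 19.8.
Solving gives a = 0.00451846, b = 0.34592324.
Then c = 816.6 − a·628766 − b·5570504 = −1928991.27.
At (628613, 5570538): z_contact = 2840.4 + 1926978.6 − 1928991.27 = 827.7 m.
Depth below ground = 879 − 827.7 = 51 m.

51 m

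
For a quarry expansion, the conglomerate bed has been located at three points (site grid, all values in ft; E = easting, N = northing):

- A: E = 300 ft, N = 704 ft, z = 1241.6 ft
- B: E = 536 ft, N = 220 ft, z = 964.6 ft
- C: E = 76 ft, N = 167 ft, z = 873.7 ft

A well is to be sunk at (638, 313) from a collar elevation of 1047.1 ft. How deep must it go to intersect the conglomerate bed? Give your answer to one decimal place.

Two edge vectors: A→B = (236, -484, -277), A→C = (-224, -537, -367.9).
Normal n = (A→B) × (A→C) = (29314.6, 148872.4, -235148).
So ∂z/∂E = −n_x/n_z = 0.12466 and ∂z/∂N = −n_y/n_z = 0.63310.
Intercept c from A: 1241.6 − 37.40 − 445.70 = 758.50.
At (638, 313): z_contact = 79.54 + 198.16 + 758.50 = 1036.19 ft.
Depth below ground = 1047.1 − 1036.19 = 10.9 ft.

10.9 ft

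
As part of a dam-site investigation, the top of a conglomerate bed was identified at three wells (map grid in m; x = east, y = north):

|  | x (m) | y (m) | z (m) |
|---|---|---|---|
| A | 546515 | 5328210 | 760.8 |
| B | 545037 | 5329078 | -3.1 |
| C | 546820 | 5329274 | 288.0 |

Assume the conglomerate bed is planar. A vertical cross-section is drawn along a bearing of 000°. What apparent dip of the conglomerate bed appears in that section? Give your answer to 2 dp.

Two edge vectors: A→B = (-1478, 868, -763.9), A→C = (305, 1064, -472.8).
Normal n = (A→B) × (A→C) = (402399.2, -931787.9, -1837332).
So ∂z/∂x = −n_x/n_z = 0.21901 and ∂z/∂y = −n_y/n_z = −0.50714.
Unit vector along 000° is (sin 0°, cos 0°) = (0.0000, 1.0000).
Slope in that direction = a·(0.0000) + b·(1.0000) = −0.50714.
Apparent dip = arctan|0.50714| = 26.89° (true dip is 28.9°, so apparent ≤ true as expected).

26.89°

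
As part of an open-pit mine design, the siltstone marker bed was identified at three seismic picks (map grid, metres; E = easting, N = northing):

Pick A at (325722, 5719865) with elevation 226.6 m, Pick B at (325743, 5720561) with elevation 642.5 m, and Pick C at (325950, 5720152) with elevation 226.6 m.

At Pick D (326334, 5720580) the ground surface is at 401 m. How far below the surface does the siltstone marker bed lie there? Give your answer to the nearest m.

Two edge vectors: Pick A→Pick B = (21, 696, 415.9), Pick A→Pick C = (228, 287, 0).
Normal n = (Pick A→Pick B) × (Pick A→Pick C) = (-119363.3, 94825.2, -152661).
So ∂z/∂E = −n_x/n_z = −0.78188470 and ∂z/∂N = −n_y/n_z = 0.62114882.
Intercept c from Pick A: 226.6 + 254677.05 − 3552887.39 = −3297983.75.
At (326334, 5720580): z_contact = −255155.6 + 3553331.5 − 3297983.75 = 192.2 m.
Depth below ground = 401 − 192.2 = 209 m.

209 m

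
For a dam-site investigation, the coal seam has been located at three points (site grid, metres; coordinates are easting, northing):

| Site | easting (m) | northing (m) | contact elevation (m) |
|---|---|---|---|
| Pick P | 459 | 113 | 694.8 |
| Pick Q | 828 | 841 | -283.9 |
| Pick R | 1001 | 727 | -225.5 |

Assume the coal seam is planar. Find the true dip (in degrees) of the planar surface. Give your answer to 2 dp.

Let the plane be z = a·easting + b·northing + c.
Pick Q−Pick P: 369a + 728b = −978.7;  Pick R−Pick P: 542a + 614b = −920.3.
Solving gives a = −0.41103, b = −1.13603.
Gradient magnitude |∇z| = √(a² + b²) = √(0.16894 + 1.29057) = 1.20810.
True dip = arctan(1.20810) = 50.38°, dipping toward NNE (azimuth ≈ 020°).

50.38°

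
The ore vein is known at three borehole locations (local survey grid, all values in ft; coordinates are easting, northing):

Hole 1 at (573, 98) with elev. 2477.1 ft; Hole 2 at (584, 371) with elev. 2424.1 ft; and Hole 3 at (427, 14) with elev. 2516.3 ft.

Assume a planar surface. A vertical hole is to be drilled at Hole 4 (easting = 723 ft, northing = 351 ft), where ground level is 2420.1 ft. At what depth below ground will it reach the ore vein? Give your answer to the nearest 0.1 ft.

14.6 ft

Let the plane be z = a·easting + b·northing + c.
Hole 2−Hole 1: 11a + 273b = −53;  Hole 3−Hole 1: −146a − 84b = 39.2.
Solving gives a = −0.16052, b = −0.18767.
Then c = 2477.1 − a·573 − b·98 = 2587.47.
At (723, 351): z_contact = −116.05 − 65.87 + 2587.47 = 2405.54 ft.
Depth below ground = 2420.1 − 2405.54 = 14.6 ft.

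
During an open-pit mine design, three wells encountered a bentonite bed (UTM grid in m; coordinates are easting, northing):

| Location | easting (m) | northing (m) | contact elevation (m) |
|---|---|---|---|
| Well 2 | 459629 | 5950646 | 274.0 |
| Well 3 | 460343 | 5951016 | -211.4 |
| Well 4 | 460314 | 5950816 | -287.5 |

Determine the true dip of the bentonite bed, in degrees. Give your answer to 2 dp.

Two edge vectors: Well 2→Well 3 = (714, 370, -485.4), Well 2→Well 4 = (685, 170, -561.5).
Normal n = (Well 2→Well 3) × (Well 2→Well 4) = (-125237, 68412, -132070).
So ∂z/∂easting = −n_x/n_z = −0.94826 and ∂z/∂northing = −n_y/n_z = 0.51800.
Gradient magnitude |∇z| = √(a² + b²) = √(0.89920 + 0.26832) = 1.08052.
True dip = arctan(1.08052) = 47.22°, dipping toward ESE (azimuth ≈ 119°).

47.22°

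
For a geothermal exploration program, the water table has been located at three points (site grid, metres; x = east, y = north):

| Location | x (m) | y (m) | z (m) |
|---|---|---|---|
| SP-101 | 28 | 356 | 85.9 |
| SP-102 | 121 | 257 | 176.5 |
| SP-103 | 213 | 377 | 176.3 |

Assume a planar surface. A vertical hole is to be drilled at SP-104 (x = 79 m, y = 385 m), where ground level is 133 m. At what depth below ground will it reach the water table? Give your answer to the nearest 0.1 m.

Let the plane be z = a·x + b·y + c.
SP-102−SP-101: 93a − 99b = 90.6;  SP-103−SP-101: 185a + 21b = 90.4.
Solving gives a = 0.53544, b = −0.41217.
Then c = 85.9 − a·28 − b·356 = 217.64.
At (79, 385): z_contact = 42.30 − 158.68 + 217.64 = 101.25 m.
Depth below ground = 133 − 101.25 = 31.7 m.

31.7 m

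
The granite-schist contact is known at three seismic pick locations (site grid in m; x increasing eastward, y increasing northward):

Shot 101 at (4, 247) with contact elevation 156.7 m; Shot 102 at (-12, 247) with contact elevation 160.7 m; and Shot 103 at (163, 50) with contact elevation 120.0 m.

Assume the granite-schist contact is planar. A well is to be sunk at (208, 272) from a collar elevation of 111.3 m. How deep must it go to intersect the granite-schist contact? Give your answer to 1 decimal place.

Two edge vectors: Shot 101→Shot 102 = (-16, 0, 4), Shot 101→Shot 103 = (159, -197, -36.7).
Normal n = (Shot 101→Shot 102) × (Shot 101→Shot 103) = (788, 48.8, 3152).
So ∂z/∂x = −n_x/n_z = −0.25000 and ∂z/∂y = −n_y/n_z = −0.01548.
Intercept c from Shot 101: 156.7 + 1.00 + 3.82 = 161.52.
At (208, 272): z_contact = −52.00 − 4.21 + 161.52 = 105.31 m.
Depth below ground = 111.3 − 105.31 = 6.0 m.

6.0 m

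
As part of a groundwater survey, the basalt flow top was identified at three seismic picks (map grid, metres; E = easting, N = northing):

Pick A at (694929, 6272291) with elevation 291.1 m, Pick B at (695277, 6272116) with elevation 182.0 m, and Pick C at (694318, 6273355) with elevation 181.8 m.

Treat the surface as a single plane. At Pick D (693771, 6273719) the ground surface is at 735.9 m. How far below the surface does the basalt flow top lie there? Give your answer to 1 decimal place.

418.0 m

Let the plane be z = a·E + b·N + c.
Pick B−Pick A: 348a − 175b = −109.1;  Pick C−Pick A: −611a + 1064b = −109.3.
Solving gives a = −0.513428670, b = −0.397561013.
Then c = 291.1 − a·694929 − b·6272291 = 2850705.93.
At (693771, 6273719): z_contact = −356201.92 − 2494186.08 + 2850705.93 = 317.93 m.
Depth below ground = 735.9 − 317.93 = 418.0 m.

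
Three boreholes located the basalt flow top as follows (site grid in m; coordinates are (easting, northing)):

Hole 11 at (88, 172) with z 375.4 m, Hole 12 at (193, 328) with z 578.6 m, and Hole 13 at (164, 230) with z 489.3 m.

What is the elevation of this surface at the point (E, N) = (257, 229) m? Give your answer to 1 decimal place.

585.2 m

Two edge vectors: Hole 11→Hole 12 = (105, 156, 203.2), Hole 11→Hole 13 = (76, 58, 113.9).
Normal n = (Hole 11→Hole 12) × (Hole 11→Hole 13) = (5982.8, 3483.7, -5766).
So ∂z/∂E = −n_x/n_z = 1.03760 and ∂z/∂N = −n_y/n_z = 0.60418.
Intercept c from Hole 11: 375.4 − 91.31 − 103.92 = 180.17.
At (257, 229): z = 266.7 + 138.4 + 180.17 = 585.2 m.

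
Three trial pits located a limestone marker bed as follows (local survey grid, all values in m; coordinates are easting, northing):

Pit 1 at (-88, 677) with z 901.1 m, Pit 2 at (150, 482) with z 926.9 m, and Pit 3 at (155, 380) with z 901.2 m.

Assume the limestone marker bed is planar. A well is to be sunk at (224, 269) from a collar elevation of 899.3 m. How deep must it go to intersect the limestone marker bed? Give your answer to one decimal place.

Let the plane be z = a·easting + b·northing + c.
Pit 2−Pit 1: 238a − 195b = 25.8;  Pit 3−Pit 1: 243a − 297b = 0.1.
Solving gives a = 0.32802, b = 0.26804.
Then c = 901.1 − a·-88 − b·677 = 748.50.
At (224, 269): z_contact = 73.48 + 72.10 + 748.50 = 894.08 m.
Depth below ground = 899.3 − 894.08 = 5.2 m.

5.2 m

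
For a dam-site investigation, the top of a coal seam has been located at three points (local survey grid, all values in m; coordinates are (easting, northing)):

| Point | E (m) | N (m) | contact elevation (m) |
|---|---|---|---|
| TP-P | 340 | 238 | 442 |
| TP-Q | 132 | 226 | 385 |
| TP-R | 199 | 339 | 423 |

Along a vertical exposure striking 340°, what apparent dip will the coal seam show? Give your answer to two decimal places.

4.51°

Two edge vectors: TP-P→TP-Q = (-208, -12, -57), TP-P→TP-R = (-141, 101, -19).
Normal n = (TP-P→TP-Q) × (TP-P→TP-R) = (5985, 4085, -22700).
So ∂z/∂E = −n_x/n_z = 0.26366 and ∂z/∂N = −n_y/n_z = 0.17996.
Unit vector along 340° is (sin 340°, cos 340°) = (-0.3420, 0.9397).
Slope in that direction = a·(-0.3420) + b·(0.9397) = 0.07893.
Apparent dip = arctan|0.07893| = 4.51° (true dip is 17.7°, so apparent ≤ true as expected).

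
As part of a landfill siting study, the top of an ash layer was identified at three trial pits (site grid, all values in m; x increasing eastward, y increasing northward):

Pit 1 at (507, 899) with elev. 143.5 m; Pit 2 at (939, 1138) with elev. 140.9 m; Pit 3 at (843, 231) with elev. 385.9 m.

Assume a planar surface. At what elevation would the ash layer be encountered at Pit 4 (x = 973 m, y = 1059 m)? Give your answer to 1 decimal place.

Two edge vectors: Pit 1→Pit 2 = (432, 239, -2.6), Pit 1→Pit 3 = (336, -668, 242.4).
Normal n = (Pit 1→Pit 2) × (Pit 1→Pit 3) = (56196.8, -105590.4, -368880).
So ∂z/∂x = −n_x/n_z = 0.152344 and ∂z/∂y = −n_y/n_z = −0.286246.
Intercept c from Pit 1: 143.5 − 77.24 + 257.34 = 323.60.
At (973, 1059): z = 148.2 − 303.1 + 323.60 = 168.7 m.

168.7 m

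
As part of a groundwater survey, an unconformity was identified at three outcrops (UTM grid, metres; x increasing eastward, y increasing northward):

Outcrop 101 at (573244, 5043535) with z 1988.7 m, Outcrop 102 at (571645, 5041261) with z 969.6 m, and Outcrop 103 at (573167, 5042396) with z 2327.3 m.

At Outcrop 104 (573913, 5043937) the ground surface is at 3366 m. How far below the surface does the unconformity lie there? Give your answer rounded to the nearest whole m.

Two edge vectors: Outcrop 101→Outcrop 102 = (-1599, -2274, -1019.1), Outcrop 101→Outcrop 103 = (-77, -1139, 338.6).
Normal n = (Outcrop 101→Outcrop 102) × (Outcrop 101→Outcrop 103) = (-1930731.3, 619892.1, 1646163).
So ∂z/∂x = −n_x/n_z = 1.17286763 and ∂z/∂y = −n_y/n_z = −0.37656787.
Intercept c from Outcrop 101: 1988.7 − 672339.33 + 1899233.25 = 1228882.62.
At (573913, 5043937): z_contact = 673124.0 − 1899384.6 + 1228882.62 = 2622.0 m.
Depth below ground = 3366 − 2622.0 = 744 m.

744 m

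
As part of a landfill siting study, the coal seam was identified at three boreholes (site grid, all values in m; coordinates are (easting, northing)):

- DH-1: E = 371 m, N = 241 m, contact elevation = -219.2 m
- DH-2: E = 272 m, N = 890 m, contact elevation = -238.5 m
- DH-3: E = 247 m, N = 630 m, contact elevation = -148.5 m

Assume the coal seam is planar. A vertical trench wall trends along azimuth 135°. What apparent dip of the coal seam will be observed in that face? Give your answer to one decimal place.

Two edge vectors: DH-1→DH-2 = (-99, 649, -19.3), DH-1→DH-3 = (-124, 389, 70.7).
Normal n = (DH-1→DH-2) × (DH-1→DH-3) = (53392, 9392.5, 41965).
So ∂z/∂E = −n_x/n_z = −1.27230 and ∂z/∂N = −n_y/n_z = −0.22382.
Unit vector along 135° is (sin 135°, cos 135°) = (0.7071, -0.7071).
Slope in that direction = a·(0.7071) + b·(-0.7071) = −0.74139.
Apparent dip = arctan|0.74139| = 36.6° (true dip is 52.3°, so apparent ≤ true as expected).

36.6°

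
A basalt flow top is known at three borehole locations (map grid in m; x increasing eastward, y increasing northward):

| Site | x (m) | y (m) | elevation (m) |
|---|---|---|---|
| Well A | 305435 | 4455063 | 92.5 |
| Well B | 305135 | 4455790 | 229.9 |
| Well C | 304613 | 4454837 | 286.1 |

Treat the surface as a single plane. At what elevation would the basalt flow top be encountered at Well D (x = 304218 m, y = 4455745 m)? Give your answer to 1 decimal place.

463.0 m

Let the plane be z = a·x + b·y + c.
Well B−Well A: −300a + 727b = 137.4;  Well C−Well A: −822a − 226b = 193.6.
Solving gives a = −0.258192289, b = 0.082451600.
Then c = 92.5 − a·305435 − b·4455063 = −288373.61.
At (304218, 4455745): z = −78546.7 + 367383.3 − 288373.61 = 463.0 m.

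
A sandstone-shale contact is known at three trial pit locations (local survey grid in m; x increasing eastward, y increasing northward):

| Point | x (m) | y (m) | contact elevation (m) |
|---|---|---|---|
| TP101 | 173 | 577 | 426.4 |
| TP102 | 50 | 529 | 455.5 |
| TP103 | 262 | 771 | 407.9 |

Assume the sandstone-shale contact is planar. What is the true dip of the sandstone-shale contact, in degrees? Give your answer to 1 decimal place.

13.7°

Two edge vectors: TP101→TP102 = (-123, -48, 29.1), TP101→TP103 = (89, 194, -18.5).
Normal n = (TP101→TP102) × (TP101→TP103) = (-4757.4, 314.4, -19590).
So ∂z/∂x = −n_x/n_z = −0.24285 and ∂z/∂y = −n_y/n_z = 0.01605.
Gradient magnitude |∇z| = √(a² + b²) = √(0.05898 + 0.00026) = 0.24338.
True dip = arctan(0.24338) = 13.7°, dipping toward E (azimuth ≈ 094°).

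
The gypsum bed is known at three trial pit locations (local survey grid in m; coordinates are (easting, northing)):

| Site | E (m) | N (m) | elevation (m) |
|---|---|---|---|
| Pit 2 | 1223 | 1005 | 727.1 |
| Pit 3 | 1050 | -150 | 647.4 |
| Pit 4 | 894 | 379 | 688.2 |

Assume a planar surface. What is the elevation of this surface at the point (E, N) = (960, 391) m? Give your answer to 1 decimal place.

687.9 m

Two edge vectors: Pit 2→Pit 3 = (-173, -1155, -79.7), Pit 2→Pit 4 = (-329, -626, -38.9).
Normal n = (Pit 2→Pit 3) × (Pit 2→Pit 4) = (-4962.7, 19491.6, -271697).
So ∂z/∂E = −n_x/n_z = −0.018266 and ∂z/∂N = −n_y/n_z = 0.071740.
Intercept c from Pit 2: 727.1 + 22.34 − 72.10 = 677.34.
At (960, 391): z = −17.5 + 28.1 + 677.34 = 687.9 m.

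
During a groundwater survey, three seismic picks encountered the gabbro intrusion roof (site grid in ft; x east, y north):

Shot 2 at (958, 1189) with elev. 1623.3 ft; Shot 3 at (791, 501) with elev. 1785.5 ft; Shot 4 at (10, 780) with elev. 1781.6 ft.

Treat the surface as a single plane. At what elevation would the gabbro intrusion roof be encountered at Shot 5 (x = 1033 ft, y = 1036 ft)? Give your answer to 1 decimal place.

Two edge vectors: Shot 2→Shot 3 = (-167, -688, 162.2), Shot 2→Shot 4 = (-948, -409, 158.3).
Normal n = (Shot 2→Shot 3) × (Shot 2→Shot 4) = (-42570.6, -127329.5, -583921).
So ∂z/∂x = −n_x/n_z = −0.072905 and ∂z/∂y = −n_y/n_z = −0.218059.
Intercept c from Shot 2: 1623.3 + 69.84 + 259.27 = 1952.42.
At (1033, 1036): z = −75.3 − 225.9 + 1952.42 = 1651.2 ft.

1651.2 ft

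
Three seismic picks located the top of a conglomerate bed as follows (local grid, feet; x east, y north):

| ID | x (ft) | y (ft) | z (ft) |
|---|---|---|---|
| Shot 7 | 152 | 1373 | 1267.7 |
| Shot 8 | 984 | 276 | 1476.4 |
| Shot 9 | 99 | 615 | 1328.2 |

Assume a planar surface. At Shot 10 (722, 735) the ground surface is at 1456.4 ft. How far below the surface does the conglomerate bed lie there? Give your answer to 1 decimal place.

55.8 ft

Let the plane be z = a·x + b·y + c.
Shot 8−Shot 7: 832a − 1097b = 208.7;  Shot 9−Shot 7: −53a − 758b = 60.5.
Solving gives a = 0.133314, b = −0.089137.
Then c = 1267.7 − a·152 − b·1373 = 1369.82.
At (722, 735): z_contact = 96.25 − 65.52 + 1369.82 = 1400.56 ft.
Depth below ground = 1456.4 − 1400.56 = 55.8 ft.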